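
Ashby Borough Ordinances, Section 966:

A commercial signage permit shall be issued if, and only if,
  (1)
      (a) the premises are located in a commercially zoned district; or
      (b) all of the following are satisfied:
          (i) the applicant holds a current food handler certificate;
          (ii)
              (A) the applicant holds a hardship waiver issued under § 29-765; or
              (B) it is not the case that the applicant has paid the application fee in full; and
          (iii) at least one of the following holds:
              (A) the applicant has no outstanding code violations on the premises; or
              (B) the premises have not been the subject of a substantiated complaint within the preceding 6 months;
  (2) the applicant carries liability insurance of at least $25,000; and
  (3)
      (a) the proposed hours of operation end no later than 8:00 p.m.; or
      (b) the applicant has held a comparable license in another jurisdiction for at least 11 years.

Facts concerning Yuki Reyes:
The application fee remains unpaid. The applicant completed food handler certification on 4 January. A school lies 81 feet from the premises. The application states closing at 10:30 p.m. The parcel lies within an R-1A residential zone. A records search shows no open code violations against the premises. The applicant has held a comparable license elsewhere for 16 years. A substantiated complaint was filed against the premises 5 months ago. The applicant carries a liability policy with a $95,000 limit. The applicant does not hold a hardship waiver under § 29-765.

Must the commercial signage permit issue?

Yes — granted.

(a) commercially zoned — not satisfied.
(i) food handler cert. — holds.
(A) hardship waiver — fails.
(B) not (fee paid) — holds.
So (ii) is satisfied (F OR T).
(A) no code violations — holds.
(B) no complaint in 6 mo. — fails.
So (iii) is satisfied (T OR F).
(b): T AND T AND T → true.
(1): F OR T → true.
(2) insurance ≥ $25,000 — holds.
(a) closes by 8 p.m. — fails.
(b) prior license ≥ 11 yr — met.
(3): F OR T → true.
Overall: T AND T AND T → true.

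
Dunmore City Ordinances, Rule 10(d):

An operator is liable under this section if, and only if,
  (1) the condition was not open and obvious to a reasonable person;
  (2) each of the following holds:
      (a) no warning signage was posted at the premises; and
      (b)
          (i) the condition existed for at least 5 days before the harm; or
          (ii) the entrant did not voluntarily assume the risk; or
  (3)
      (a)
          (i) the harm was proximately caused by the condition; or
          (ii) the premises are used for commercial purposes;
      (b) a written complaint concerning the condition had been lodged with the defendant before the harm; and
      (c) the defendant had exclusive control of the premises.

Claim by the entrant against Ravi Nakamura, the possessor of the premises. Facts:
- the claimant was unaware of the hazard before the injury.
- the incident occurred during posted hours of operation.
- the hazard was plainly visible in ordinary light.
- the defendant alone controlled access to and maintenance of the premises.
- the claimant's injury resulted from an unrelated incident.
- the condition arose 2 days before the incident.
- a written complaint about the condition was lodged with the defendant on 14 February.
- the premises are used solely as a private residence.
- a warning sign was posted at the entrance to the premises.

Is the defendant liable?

(1) not open/obvious — fails.
(a) no signage posted — not met.
(i) condition ≥5 days old — fails.
(ii) no assumed risk — holds.
(b): F OR T → true.
(2): F AND T → false.
(i) proximate cause — fails.
(ii) commercial use — not met.
(a) = F OR F = false.
(b) complaint lodged — satisfied.
(c) exclusive control — met.
(3) = F AND T AND T = false.
So Overall is not satisfied (F OR F OR F).

No — not liable.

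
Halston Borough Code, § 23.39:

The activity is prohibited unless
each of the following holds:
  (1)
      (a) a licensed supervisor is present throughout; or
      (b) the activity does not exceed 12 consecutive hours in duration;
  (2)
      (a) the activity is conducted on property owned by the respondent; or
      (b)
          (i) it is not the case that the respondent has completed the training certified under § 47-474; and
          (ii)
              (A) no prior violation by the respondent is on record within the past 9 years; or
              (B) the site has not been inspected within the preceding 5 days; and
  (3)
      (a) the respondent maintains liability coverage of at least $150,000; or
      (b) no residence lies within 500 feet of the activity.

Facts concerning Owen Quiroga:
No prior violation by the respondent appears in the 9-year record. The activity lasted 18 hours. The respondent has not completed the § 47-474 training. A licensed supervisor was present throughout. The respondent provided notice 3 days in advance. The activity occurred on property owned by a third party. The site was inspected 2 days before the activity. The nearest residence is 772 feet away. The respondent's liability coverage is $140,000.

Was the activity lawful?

(a) supervisor present — satisfied.
(b) ≤ 12 hrs duration — fails.
(1): T OR F → true.
(a) own property — not met.
(i) not (training certified) — satisfied.
(A) no prior violation — holds.
(B) not (site inspected) — not met.
So (ii) is satisfied (T OR F).
So (b) is satisfied (T AND T).
So (2) is satisfied (F OR T).
(a) coverage ≥ $150,000 — fails.
(b) no residence in 500 ft — met.
(3) = F OR T = true.
Overall = T AND T AND T = true.

Yes — lawful.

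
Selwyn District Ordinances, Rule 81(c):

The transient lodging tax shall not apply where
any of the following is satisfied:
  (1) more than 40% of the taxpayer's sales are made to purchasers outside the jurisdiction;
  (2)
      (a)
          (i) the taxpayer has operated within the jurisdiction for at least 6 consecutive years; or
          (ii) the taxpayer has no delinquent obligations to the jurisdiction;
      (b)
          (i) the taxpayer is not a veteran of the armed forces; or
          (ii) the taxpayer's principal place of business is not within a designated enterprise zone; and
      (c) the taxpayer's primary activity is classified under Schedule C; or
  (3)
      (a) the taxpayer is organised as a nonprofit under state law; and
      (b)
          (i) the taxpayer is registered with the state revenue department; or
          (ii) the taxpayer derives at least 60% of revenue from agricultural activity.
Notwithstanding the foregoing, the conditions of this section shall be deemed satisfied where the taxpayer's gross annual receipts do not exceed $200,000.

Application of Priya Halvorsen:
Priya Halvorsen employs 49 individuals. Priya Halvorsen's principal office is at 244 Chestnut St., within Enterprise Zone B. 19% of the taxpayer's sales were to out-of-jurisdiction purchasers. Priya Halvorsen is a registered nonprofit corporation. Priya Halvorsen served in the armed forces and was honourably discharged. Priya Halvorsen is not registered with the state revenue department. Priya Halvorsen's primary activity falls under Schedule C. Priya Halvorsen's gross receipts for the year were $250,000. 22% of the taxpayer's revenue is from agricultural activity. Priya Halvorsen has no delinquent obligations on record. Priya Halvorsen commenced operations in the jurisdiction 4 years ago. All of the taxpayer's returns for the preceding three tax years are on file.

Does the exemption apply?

(1) >40% out-of-jur. sales — not satisfied.
(i) ≥ 6 yrs in jurisdiction — not satisfied.
(ii) no delinquency — holds.
So (a) is satisfied (F OR T).
(i) not (veteran) — fails.
(ii) not (in enterprise zone) — not satisfied.
(b) = F OR F = false.
(c) Schedule C activity — satisfied.
So (2) is not satisfied (T AND F AND T).
(a) nonprofit — met.
(i) state-registered — not met.
(ii) ≥60% agricultural — not met.
So (b) is not satisfied (F OR F).
So (3) is not satisfied (T AND F).
Overall: F OR F OR F → false.
Exception (receipts ≤ $200,000) — not satisfied.
Result: main false OR exception false → false.

No — not exempt.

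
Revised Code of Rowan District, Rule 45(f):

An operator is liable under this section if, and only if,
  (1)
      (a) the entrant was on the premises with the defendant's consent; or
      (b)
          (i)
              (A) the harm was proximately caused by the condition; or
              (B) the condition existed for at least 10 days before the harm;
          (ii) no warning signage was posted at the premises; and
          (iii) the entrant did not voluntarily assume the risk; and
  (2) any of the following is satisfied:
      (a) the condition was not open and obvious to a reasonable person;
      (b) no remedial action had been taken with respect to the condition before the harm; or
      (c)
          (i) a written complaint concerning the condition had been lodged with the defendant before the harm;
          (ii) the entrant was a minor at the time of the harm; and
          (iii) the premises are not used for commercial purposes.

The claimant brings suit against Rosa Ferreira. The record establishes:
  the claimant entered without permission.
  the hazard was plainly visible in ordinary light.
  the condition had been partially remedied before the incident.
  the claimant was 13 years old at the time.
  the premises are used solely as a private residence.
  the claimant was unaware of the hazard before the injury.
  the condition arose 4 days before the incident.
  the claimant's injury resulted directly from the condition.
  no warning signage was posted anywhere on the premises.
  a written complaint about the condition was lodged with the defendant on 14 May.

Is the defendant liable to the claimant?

(a) consent to enter — fails.
(A) proximate cause — holds.
(B) condition ≥10 days old — fails.
So (i) is satisfied (T OR F).
(ii) no signage posted — met.
(iii) no assumed risk — met.
(b) = T AND T AND T = true.
So (1) is satisfied (F OR T).
(a) not open/obvious — not met.
(b) no remedial action — not satisfied.
(i) complaint lodged — met.
(ii) entrant a minor — holds.
(iii) not (commercial use) — holds.
(c): T AND T AND T → true.
(2): F OR F OR T → true.
Overall: T AND T → true.

Yes — liable.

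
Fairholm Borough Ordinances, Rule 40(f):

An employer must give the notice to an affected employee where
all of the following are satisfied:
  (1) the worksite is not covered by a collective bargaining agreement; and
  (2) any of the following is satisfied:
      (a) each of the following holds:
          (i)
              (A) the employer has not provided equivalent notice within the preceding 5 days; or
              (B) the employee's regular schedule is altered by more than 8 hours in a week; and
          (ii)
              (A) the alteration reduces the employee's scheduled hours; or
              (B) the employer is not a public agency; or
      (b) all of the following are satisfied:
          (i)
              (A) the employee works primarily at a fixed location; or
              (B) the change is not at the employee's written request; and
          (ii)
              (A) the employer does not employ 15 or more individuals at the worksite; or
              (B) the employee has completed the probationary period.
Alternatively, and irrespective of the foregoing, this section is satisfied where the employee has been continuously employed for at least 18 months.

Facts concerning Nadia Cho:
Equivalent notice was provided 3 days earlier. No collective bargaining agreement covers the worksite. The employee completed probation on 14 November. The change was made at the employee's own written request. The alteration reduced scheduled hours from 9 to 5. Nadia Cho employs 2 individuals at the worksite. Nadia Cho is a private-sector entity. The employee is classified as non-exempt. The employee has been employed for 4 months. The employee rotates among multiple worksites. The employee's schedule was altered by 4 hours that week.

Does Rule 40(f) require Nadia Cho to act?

(1) no CBA — holds.
(A) no recent notice — not satisfied.
(B) schedule shift > 8h — fails.
(i) = F OR F = false.
(A) hours reduced — met.
(B) not (public agency) — met.
(ii): T OR T → true.
(a) = F AND T = false.
(A) fixed location — not met.
(B) not employee-requested — fails.
So (i) is not satisfied (F OR F).
(A) not (≥ 15 at site) — satisfied.
(B) past probation — holds.
(ii) = T OR T = true.
So (b) is not satisfied (F AND T).
(2): F OR F → false.
Overall: T AND F → false.
Exception (tenure ≥ 18 mo.) — not satisfied.
Result: main false OR exception false → false.

No — not required.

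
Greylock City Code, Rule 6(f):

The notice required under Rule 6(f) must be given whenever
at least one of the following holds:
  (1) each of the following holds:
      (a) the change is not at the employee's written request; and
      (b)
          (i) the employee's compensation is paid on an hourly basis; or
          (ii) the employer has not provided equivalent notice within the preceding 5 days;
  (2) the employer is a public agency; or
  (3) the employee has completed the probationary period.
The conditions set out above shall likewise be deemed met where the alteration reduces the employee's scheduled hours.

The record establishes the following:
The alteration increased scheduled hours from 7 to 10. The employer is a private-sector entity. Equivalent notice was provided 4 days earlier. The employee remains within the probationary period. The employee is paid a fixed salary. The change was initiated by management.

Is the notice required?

No — not required.

(a) not employee-requested — holds.
(i) hourly-paid — not satisfied.
(ii) no recent notice — not satisfied.
So (b) is not satisfied (F OR F).
(1): T AND F → false.
(2) public agency — fails.
(3) past probation — fails.
Overall = F OR F OR F = false.
Exception (hours reduced) — not satisfied.
Result: main false OR exception false → false.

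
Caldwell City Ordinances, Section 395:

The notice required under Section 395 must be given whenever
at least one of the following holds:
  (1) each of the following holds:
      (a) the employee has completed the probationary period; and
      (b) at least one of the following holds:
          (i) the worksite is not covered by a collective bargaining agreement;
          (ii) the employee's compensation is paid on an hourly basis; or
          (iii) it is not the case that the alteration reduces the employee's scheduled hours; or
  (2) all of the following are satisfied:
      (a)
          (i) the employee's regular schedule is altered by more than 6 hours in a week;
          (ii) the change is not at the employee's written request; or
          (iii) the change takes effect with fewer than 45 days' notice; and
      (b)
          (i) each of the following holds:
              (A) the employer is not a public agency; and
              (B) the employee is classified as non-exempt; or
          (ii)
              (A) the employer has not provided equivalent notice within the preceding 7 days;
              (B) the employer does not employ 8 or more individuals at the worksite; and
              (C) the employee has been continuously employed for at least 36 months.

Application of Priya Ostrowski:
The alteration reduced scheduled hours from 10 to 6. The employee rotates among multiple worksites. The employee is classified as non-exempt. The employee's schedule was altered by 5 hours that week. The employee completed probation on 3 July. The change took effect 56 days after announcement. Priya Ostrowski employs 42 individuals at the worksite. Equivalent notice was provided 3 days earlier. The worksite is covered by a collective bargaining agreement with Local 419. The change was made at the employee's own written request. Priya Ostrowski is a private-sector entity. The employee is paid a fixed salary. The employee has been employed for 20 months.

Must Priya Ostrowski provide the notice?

No — not required.

(a) past probation — met.
(i) no CBA — not met.
(ii) hourly-paid — not met.
(iii) not (hours reduced) — not met.
(b): F OR F OR F → false.
(1) = T AND F = false.
(i) schedule shift > 6h — not met.
(ii) not employee-requested — not satisfied.
(iii) < 45 days' notice — not satisfied.
(a): F OR F OR F → false.
(A) not (public agency) — holds.
(B) non-exempt — met.
So (i) is satisfied (T AND T).
(A) no recent notice — not satisfied.
(B) not (≥ 8 at site) — not met.
(C) tenure ≥ 36 mo. — not satisfied.
(ii) = F AND F AND F = false.
(b) = T OR F = true.
(2) = F AND T = false.
So Overall is not satisfied (F OR F).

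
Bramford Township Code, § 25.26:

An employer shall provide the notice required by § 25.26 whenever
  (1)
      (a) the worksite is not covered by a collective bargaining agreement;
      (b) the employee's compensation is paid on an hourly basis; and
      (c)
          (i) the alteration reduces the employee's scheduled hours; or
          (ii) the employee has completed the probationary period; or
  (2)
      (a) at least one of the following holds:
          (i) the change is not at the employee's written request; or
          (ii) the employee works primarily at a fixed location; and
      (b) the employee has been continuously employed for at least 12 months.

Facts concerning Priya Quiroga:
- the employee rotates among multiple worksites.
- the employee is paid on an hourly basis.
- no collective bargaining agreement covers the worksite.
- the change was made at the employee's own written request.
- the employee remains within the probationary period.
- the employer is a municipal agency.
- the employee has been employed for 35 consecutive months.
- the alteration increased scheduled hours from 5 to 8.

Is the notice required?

(a) no CBA — satisfied.
(b) hourly-paid — met.
(i) hours reduced — not satisfied.
(ii) past probation — not satisfied.
(c) = F OR F = false.
So (1) is not satisfied (T AND T AND F).
(i) not employee-requested — fails.
(ii) fixed location — not met.
So (a) is not satisfied (F OR F).
(b) tenure ≥ 12 mo. — holds.
(2) = F AND T = false.
Overall = F OR F = false.

No — not required.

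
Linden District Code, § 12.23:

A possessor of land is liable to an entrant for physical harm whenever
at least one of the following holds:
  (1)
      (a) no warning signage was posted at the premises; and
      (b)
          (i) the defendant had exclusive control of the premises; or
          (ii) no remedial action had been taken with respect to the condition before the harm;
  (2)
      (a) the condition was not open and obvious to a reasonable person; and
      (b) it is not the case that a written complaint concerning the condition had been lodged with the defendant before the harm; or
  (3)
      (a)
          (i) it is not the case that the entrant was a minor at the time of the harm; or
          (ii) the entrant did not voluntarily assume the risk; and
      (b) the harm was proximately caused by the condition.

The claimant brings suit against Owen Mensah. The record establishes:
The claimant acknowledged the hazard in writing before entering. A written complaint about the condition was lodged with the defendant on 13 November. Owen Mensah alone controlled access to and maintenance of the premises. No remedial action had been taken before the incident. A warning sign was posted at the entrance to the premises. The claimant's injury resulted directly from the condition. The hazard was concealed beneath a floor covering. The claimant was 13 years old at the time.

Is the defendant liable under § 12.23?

(a) no signage posted — not met.
(i) exclusive control — met.
(ii) no remedial action — holds.
(b) = T OR T = true.
(1): F AND T → false.
(a) not open/obvious — satisfied.
(b) not (complaint lodged) — fails.
So (2) is not satisfied (T AND F).
(i) not (entrant a minor) — fails.
(ii) no assumed risk — fails.
(a) = F OR F = false.
(b) proximate cause — holds.
(3) = F AND T = false.
Overall: F OR F OR F → false.

No — not liable.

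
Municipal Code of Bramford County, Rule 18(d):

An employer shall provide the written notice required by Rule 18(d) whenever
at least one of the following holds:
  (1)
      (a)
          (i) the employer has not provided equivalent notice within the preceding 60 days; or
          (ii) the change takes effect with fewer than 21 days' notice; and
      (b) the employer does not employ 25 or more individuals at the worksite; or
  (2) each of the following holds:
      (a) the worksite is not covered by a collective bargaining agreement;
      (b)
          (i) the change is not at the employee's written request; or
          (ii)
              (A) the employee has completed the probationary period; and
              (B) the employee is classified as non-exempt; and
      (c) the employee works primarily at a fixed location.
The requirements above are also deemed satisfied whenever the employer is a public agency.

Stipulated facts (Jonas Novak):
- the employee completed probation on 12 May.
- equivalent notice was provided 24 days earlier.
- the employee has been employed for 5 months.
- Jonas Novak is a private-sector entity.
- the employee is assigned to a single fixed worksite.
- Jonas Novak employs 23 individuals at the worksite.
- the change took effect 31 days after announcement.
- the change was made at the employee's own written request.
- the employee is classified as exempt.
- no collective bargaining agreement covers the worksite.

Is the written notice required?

(i) no recent notice — not satisfied.
(ii) < 21 days' notice — not satisfied.
(a): F OR F → false.
(b) not (≥ 25 at site) — satisfied.
So (1) is not satisfied (F AND T).
(a) no CBA — holds.
(i) not employee-requested — not met.
(A) past probation — holds.
(B) non-exempt — not satisfied.
(ii): T AND F → false.
(b): F OR F → false.
(c) fixed location — met.
(2) = T AND F AND T = false.
Overall = F OR F = false.
Exception (public agency) — not satisfied.
Result: main false OR exception false → false.

No — not required.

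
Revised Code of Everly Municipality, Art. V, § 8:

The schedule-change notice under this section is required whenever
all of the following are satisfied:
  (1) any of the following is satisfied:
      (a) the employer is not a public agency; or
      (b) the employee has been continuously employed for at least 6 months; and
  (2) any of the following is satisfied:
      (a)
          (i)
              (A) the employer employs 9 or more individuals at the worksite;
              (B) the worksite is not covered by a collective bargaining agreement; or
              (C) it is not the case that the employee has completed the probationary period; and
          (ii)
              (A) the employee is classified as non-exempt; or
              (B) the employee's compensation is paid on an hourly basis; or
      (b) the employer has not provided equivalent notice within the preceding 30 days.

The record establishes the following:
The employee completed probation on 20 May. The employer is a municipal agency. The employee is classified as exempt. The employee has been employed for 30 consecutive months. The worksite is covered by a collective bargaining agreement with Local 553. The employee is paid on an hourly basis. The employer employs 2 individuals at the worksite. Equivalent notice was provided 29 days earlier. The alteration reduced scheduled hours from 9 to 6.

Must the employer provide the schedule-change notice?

(a) not (public agency) — not satisfied.
(b) tenure ≥ 6 mo. — holds.
So (1) is satisfied (F OR T).
(A) ≥ 9 at site — fails.
(B) no CBA — fails.
(C) not (past probation) — not satisfied.
(i): F OR F OR F → false.
(A) non-exempt — not satisfied.
(B) hourly-paid — holds.
(ii): F OR T → true.
(a) = F AND T = false.
(b) no recent notice — fails.
(2): F OR F → false.
Overall: T AND F → false.

No — not required.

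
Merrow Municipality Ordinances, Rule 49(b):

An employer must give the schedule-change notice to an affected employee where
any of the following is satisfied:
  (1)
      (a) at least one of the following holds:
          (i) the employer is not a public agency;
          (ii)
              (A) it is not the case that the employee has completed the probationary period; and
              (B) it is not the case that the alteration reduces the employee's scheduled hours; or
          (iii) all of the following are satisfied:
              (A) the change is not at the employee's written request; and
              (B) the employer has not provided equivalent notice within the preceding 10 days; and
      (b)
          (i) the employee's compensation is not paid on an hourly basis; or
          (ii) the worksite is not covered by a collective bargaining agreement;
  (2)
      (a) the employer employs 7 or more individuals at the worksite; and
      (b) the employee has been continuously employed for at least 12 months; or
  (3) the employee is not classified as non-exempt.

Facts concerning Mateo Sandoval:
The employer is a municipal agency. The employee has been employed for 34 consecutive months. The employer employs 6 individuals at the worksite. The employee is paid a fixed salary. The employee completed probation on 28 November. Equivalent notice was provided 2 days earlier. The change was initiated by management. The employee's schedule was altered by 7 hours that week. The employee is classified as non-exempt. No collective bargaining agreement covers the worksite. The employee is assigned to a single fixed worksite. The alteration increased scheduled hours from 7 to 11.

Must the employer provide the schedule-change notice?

No — not required.

(i) not (public agency) — not satisfied.
(A) not (past probation) — not met.
(B) not (hours reduced) — holds.
(ii): F AND T → false.
(A) not employee-requested — holds.
(B) no recent notice — not satisfied.
(iii) = T AND F = false.
(a): F OR F OR F → false.
(i) not (hourly-paid) — met.
(ii) no CBA — holds.
(b): T OR T → true.
(1): F AND T → false.
(a) ≥ 7 at site — not satisfied.
(b) tenure ≥ 12 mo. — satisfied.
(2) = F AND T = false.
(3) not (non-exempt) — not met.
Overall: F OR F OR F → false.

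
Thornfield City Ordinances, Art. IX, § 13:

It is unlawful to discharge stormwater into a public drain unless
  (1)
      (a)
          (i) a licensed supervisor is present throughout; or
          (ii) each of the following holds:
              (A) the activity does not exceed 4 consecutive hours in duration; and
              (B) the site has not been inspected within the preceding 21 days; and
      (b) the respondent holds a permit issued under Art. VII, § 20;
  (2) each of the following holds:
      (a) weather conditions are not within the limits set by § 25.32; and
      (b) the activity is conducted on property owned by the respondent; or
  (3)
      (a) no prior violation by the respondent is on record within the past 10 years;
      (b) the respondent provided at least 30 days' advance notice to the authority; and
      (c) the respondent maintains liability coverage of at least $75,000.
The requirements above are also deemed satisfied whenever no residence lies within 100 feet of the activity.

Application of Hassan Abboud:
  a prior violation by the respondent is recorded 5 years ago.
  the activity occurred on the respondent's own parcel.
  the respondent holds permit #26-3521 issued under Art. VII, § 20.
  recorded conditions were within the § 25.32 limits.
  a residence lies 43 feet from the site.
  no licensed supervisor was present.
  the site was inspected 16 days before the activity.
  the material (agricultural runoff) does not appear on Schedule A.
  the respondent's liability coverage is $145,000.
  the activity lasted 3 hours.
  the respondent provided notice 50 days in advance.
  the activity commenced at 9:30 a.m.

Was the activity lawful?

No — unlawful.

(i) supervisor present — not satisfied.
(A) ≤ 4 hrs duration — satisfied.
(B) not (site inspected) — fails.
So (ii) is not satisfied (T AND F).
So (a) is not satisfied (F OR F).
(b) holds permit — met.
(1) = F AND T = false.
(a) not (weather ok) — fails.
(b) own property — satisfied.
(2): F AND T → false.
(a) no prior violation — not satisfied.
(b) ≥30 days' notice — holds.
(c) coverage ≥ $75,000 — met.
(3): F AND T AND T → false.
Overall: F OR F OR F → false.
Exception (no residence in 100 ft) — not satisfied.
Result: main false OR exception false → false.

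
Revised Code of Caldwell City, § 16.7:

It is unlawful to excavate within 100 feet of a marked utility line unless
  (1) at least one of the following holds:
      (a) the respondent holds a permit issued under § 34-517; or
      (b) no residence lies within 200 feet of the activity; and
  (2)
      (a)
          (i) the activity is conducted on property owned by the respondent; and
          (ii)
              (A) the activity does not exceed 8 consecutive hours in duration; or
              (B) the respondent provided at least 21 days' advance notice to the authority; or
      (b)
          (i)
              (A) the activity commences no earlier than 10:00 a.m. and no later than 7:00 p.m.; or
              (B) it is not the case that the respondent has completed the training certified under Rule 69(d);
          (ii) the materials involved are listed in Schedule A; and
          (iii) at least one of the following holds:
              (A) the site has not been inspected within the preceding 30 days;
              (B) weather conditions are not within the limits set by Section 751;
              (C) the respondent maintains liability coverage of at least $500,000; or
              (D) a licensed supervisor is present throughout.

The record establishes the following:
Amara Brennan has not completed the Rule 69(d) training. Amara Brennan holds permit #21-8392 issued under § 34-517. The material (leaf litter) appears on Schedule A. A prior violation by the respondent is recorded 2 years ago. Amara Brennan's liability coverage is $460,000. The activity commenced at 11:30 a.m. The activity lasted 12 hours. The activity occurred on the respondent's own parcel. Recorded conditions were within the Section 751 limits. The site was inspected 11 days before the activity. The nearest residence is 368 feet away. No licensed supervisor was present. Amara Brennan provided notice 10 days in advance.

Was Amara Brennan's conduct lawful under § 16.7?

No — unlawful.

(a) holds permit — satisfied.
(b) no residence in 200 ft — satisfied.
(1): T OR T → true.
(i) own property — met.
(A) ≤ 8 hrs duration — not satisfied.
(B) ≥21 days' notice — not satisfied.
(ii) = F OR F = false.
So (a) is not satisfied (T AND F).
(A) start within hours — holds.
(B) not (training certified) — satisfied.
So (i) is satisfied (T OR T).
(ii) Schedule A material — met.
(A) not (site inspected) — fails.
(B) not (weather ok) — not met.
(C) coverage ≥ $500,000 — not satisfied.
(D) supervisor present — not met.
(iii): F OR F OR F OR F → false.
(b): T AND T AND F → false.
So (2) is not satisfied (F OR F).
So Overall is not satisfied (T AND F).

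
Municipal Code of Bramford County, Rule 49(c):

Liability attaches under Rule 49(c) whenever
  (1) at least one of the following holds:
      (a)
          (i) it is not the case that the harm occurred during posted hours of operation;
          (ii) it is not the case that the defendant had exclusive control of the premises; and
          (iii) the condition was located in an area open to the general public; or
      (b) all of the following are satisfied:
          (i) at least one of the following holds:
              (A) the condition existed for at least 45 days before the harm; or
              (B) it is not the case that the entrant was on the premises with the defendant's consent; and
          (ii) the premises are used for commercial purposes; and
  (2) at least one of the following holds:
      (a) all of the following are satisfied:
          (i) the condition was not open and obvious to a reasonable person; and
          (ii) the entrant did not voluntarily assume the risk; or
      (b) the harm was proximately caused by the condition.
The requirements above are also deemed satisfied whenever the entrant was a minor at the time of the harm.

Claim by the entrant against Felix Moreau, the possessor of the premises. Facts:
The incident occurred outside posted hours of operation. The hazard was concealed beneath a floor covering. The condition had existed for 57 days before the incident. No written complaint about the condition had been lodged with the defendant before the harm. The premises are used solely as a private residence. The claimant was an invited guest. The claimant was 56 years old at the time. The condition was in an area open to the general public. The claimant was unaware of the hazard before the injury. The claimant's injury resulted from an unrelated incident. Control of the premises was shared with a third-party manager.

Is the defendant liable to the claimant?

(i) not (during posted hours) — satisfied.
(ii) not (exclusive control) — holds.
(iii) public area — holds.
(a) = T AND T AND T = true.
(A) condition ≥45 days old — met.
(B) not (consent to enter) — fails.
(i) = T OR F = true.
(ii) commercial use — not satisfied.
So (b) is not satisfied (T AND F).
(1) = T OR F = true.
(i) not open/obvious — satisfied.
(ii) no assumed risk — met.
(a): T AND T → true.
(b) proximate cause — not satisfied.
(2): T OR F → true.
Overall: T AND T → true.
Exception (entrant a minor) — not satisfied.
Result: main true OR exception false → true.

Yes — liable.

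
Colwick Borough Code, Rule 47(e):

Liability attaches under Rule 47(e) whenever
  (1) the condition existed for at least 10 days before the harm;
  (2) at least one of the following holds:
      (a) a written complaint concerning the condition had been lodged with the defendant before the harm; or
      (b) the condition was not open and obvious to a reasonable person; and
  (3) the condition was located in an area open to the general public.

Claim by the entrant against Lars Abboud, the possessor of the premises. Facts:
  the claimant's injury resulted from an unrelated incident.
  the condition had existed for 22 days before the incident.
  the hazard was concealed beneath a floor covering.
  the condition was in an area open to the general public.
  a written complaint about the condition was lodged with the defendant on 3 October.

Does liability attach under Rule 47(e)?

(1) condition ≥10 days old — holds.
(a) complaint lodged — met.
(b) not open/obvious — holds.
(2) = T OR T = true.
(3) public area — satisfied.
Overall = T AND T AND T = true.

Yes — liable.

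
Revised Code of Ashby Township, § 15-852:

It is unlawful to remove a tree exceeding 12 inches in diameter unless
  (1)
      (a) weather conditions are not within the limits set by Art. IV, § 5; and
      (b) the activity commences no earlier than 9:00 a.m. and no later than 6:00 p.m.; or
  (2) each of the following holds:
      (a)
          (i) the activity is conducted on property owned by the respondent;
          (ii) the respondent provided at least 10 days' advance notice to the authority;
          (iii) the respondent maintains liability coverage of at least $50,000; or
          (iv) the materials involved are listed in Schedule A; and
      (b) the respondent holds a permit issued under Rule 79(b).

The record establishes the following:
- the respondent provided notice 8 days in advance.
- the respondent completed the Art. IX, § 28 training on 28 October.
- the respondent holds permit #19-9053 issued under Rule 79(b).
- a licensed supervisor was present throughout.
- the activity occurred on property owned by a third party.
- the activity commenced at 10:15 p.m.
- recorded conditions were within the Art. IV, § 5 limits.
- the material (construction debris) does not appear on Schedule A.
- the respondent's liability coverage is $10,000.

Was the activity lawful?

(a) not (weather ok) — not satisfied.
(b) start within hours — fails.
(1): F AND F → false.
(i) own property — fails.
(ii) ≥10 days' notice — fails.
(iii) coverage ≥ $50,000 — fails.
(iv) Schedule A material — not met.
(a) = F OR F OR F OR F = false.
(b) holds permit — met.
So (2) is not satisfied (F AND T).
Overall = F OR F = false.

No — unlawful.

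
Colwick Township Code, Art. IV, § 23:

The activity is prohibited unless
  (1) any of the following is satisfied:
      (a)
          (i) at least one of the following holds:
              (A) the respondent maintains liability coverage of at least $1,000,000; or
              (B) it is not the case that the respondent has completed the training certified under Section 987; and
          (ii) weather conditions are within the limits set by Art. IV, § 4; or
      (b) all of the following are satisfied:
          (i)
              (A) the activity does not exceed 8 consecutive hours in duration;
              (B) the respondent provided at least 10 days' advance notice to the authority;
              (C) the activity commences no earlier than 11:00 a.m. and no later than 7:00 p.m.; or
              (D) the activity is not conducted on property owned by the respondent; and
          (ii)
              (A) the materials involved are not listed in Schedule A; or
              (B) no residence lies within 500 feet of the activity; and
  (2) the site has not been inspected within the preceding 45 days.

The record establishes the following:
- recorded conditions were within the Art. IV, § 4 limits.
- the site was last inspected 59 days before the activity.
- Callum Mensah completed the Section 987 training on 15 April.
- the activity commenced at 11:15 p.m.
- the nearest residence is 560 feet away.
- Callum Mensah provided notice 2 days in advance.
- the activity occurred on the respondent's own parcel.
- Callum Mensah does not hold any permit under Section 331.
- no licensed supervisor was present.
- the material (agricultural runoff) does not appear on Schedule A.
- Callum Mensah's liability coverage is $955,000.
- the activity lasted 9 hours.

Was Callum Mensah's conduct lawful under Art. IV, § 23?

No — unlawful.

(A) coverage ≥ $1,000,000 — not met.
(B) not (training certified) — fails.
(i): F OR F → false.
(ii) weather ok — holds.
(a): F AND T → false.
(A) ≤ 8 hrs duration — not met.
(B) ≥10 days' notice — not satisfied.
(C) start within hours — not satisfied.
(D) not (own property) — fails.
(i): F OR F OR F OR F → false.
(A) not (Schedule A material) — satisfied.
(B) no residence in 500 ft — holds.
(ii) = T OR T = true.
(b): F AND T → false.
(1) = F OR F = false.
(2) not (site inspected) — holds.
So Overall is not satisfied (F AND T).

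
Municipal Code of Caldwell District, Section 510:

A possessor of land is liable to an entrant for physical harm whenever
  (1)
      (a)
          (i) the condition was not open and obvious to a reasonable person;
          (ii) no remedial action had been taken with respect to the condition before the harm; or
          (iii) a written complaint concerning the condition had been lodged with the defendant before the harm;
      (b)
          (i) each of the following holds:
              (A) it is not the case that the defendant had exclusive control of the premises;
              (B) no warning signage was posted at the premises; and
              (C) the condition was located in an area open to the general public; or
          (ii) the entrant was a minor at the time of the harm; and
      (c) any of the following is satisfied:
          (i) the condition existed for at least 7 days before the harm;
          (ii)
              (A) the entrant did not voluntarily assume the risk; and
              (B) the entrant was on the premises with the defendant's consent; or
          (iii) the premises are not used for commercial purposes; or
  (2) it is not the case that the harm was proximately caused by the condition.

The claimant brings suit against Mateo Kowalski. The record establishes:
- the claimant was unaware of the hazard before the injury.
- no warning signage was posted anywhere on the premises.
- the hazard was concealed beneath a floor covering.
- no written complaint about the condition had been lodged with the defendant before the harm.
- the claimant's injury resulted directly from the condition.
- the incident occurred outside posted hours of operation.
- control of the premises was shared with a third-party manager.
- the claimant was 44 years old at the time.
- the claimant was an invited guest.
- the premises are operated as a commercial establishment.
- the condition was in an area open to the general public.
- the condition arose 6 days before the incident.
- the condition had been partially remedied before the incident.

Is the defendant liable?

(i) not open/obvious — satisfied.
(ii) no remedial action — not met.
(iii) complaint lodged — not met.
(a): T OR F OR F → true.
(A) not (exclusive control) — holds.
(B) no signage posted — met.
(C) public area — holds.
So (i) is satisfied (T AND T AND T).
(ii) entrant a minor — not met.
(b): T OR F → true.
(i) condition ≥7 days old — not satisfied.
(A) no assumed risk — holds.
(B) consent to enter — holds.
(ii) = T AND T = true.
(iii) not (commercial use) — fails.
So (c) is satisfied (F OR T OR F).
(1): T AND T AND T → true.
(2) not (proximate cause) — not satisfied.
Overall = T OR F = true.

Yes — liable.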